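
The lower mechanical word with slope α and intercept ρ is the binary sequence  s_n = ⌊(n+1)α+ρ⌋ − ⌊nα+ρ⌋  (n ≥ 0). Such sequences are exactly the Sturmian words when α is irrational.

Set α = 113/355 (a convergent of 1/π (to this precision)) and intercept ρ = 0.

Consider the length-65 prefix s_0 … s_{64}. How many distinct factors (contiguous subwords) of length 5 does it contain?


6

t_n = ⌊(n·113)/355⌋ for n = 0 … 65:
  n=0…9: ⌊0/355⌋=0 ⌊113/355⌋=0 ⌊226/355⌋=0 ⌊339/355⌋=0 ⌊452/355⌋=1 ⌊565/355⌋=1 ⌊678/355⌋=1 ⌊791/355⌋=2 ⌊904/355⌋=2 ⌊1017/355⌋=2
  n=10…19: ⌊1130/355⌋=3 ⌊1243/355⌋=3 ⌊1356/355⌋=3 ⌊1469/355⌋=4 ⌊1582/355⌋=4 ⌊1695/355⌋=4 ⌊1808/355⌋=5 ⌊1921/355⌋=5 ⌊2034/355⌋=5 ⌊2147/355⌋=6
  n=20…29: ⌊2260/355⌋=6 ⌊2373/355⌋=6 ⌊2486/355⌋=7 ⌊2599/355⌋=7 ⌊2712/355⌋=7 ⌊2825/355⌋=7 ⌊2938/355⌋=8 ⌊3051/355⌋=8 ⌊3164/355⌋=8 ⌊3277/355⌋=9
  n=30…39: ⌊3390/355⌋=9 ⌊3503/355⌋=9 ⌊3616/355⌋=10 ⌊3729/355⌋=10 ⌊3842/355⌋=10 ⌊3955/355⌋=11 ⌊4068/355⌋=11 ⌊4181/355⌋=11 ⌊4294/355⌋=12 ⌊4407/355⌋=12
  n=40…49: ⌊4520/355⌋=12 ⌊4633/355⌋=13 ⌊4746/355⌋=13 ⌊4859/355⌋=13 ⌊4972/355⌋=14 ⌊5085/355⌋=14 ⌊5198/355⌋=14 ⌊5311/355⌋=14 ⌊5424/355⌋=15 ⌊5537/355⌋=15
  n=50…59: ⌊5650/355⌋=15 ⌊5763/355⌋=16 ⌊5876/355⌋=16 ⌊5989/355⌋=16 ⌊6102/355⌋=17 ⌊6215/355⌋=17 ⌊6328/355⌋=17 ⌊6441/355⌋=18 ⌊6554/355⌋=18 ⌊6667/355⌋=18
  n=60…65: ⌊6780/355⌋=19 ⌊6893/355⌋=19 ⌊7006/355⌋=19 ⌊7119/355⌋=20 ⌊7232/355⌋=20 ⌊7345/355⌋=20
s_n = t_(n+1) − t_n for n = 0 … 64 gives
prefix = 00010010010010010010010001001001001001001001000100100100100100100
slide a length-5 window over [0..4] … [60..64] (61 windows); first occurrence of each distinct factor:
  [  0..  4] 00010
  [  1..  5] 00100
  [  2..  6] 01001
  [  3..  7] 10010
  [ 20.. 24] 01000
  [ 21.. 25] 10001
  (the other 55 windows repeat one of these)
distinct factors: {00010, 00100, 01000, 01001, 10001, 10010}
count = 6  (Sturmian bound for length 5 is 6)


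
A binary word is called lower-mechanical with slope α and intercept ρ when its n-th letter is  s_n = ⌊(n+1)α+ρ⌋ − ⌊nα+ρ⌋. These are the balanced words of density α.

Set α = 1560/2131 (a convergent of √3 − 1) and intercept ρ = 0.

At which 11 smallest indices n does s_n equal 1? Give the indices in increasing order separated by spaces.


n=0: ⌊1560/2131⌋−⌊0/2131⌋ = 0−0 = 0
n=1: ⌊3120/2131⌋−⌊1560/2131⌋ = 1−0 = 1  ← one
n=2: ⌊4680/2131⌋−⌊3120/2131⌋ = 2−1 = 1  ← one
n=3: ⌊6240/2131⌋−⌊4680/2131⌋ = 2−2 = 0
n=4: ⌊7800/2131⌋−⌊6240/2131⌋ = 3−2 = 1  ← one
n=5: ⌊9360/2131⌋−⌊7800/2131⌋ = 4−3 = 1  ← one
n=6: ⌊10920/2131⌋−⌊9360/2131⌋ = 5−4 = 1  ← one
n=7: ⌊12480/2131⌋−⌊10920/2131⌋ = 5−5 = 0
n=8: ⌊14040/2131⌋−⌊12480/2131⌋ = 6−5 = 1  ← one
n=9: ⌊15600/2131⌋−⌊14040/2131⌋ = 7−6 = 1  ← one
n=10: ⌊17160/2131⌋−⌊15600/2131⌋ = 8−7 = 1  ← one
n=11: ⌊18720/2131⌋−⌊17160/2131⌋ = 8−8 = 0
n=12: ⌊20280/2131⌋−⌊18720/2131⌋ = 9−8 = 1  ← one
n=13: ⌊21840/2131⌋−⌊20280/2131⌋ = 10−9 = 1  ← one
n=14: ⌊23400/2131⌋−⌊21840/2131⌋ = 10−10 = 0
n=15: ⌊24960/2131⌋−⌊23400/2131⌋ = 11−10 = 1  ← one
positions of the first 11 ones: 1 2 4 5 6 8 9 10 12 13 15

1 2 4 5 6 8 9 10 12 13 15


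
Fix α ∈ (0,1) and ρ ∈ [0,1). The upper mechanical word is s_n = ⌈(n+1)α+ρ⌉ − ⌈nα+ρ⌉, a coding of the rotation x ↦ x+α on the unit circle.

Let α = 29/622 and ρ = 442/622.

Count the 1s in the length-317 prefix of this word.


15

#1s = Σ_{n=0}^{316} s_n = Σ_{n=0}^{316} (⌈(n+1)α+ρ⌉ − ⌈nα+ρ⌉)
the sum telescopes: every ⌈nα+ρ⌉ with 0 < n < 317 appears once with + and once with −, leaving ⌈317α+ρ⌉ − ⌈0·α+ρ⌉
317α + ρ = (317·29 + 442) / 622 = 9635/622
ρ = 442/622
⌈9635/622⌉ = 16,  ⌈442/622⌉ = 1
#1s = 16 − 1 = 15


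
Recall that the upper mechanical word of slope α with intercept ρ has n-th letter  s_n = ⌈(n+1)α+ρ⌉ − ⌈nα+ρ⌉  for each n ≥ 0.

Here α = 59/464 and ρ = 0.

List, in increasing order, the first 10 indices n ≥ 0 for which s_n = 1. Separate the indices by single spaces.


0 7 15 23 31 39 47 55 62 70

n=0: ⌈59/464⌉−⌈0/464⌉ = 1−0 = 1  ← one
n=1: ⌈118/464⌉−⌈59/464⌉ = 1−1 = 0
n=2: ⌈177/464⌉−⌈118/464⌉ = 1−1 = 0
  …
n=7: ⌈472/464⌉−⌈413/464⌉ = 2−1 = 1  ← one
n=8: ⌈531/464⌉−⌈472/464⌉ = 2−2 = 0
n=9: ⌈590/464⌉−⌈531/464⌉ = 2−2 = 0
  …
n=15: ⌈944/464⌉−⌈885/464⌉ = 3−2 = 1  ← one
n=16: ⌈1003/464⌉−⌈944/464⌉ = 3−3 = 0
n=17: ⌈1062/464⌉−⌈1003/464⌉ = 3−3 = 0
  …
n=23: ⌈1416/464⌉−⌈1357/464⌉ = 4−3 = 1  ← one
n=24: ⌈1475/464⌉−⌈1416/464⌉ = 4−4 = 0
n=25: ⌈1534/464⌉−⌈1475/464⌉ = 4−4 = 0
  …
n=31: ⌈1888/464⌉−⌈1829/464⌉ = 5−4 = 1  ← one
n=32: ⌈1947/464⌉−⌈1888/464⌉ = 5−5 = 0
n=33: ⌈2006/464⌉−⌈1947/464⌉ = 5−5 = 0
  …
n=39: ⌈2360/464⌉−⌈2301/464⌉ = 6−5 = 1  ← one
n=40: ⌈2419/464⌉−⌈2360/464⌉ = 6−6 = 0
n=41: ⌈2478/464⌉−⌈2419/464⌉ = 6−6 = 0
  …
n=47: ⌈2832/464⌉−⌈2773/464⌉ = 7−6 = 1  ← one
n=48: ⌈2891/464⌉−⌈2832/464⌉ = 7−7 = 0
n=49: ⌈2950/464⌉−⌈2891/464⌉ = 7−7 = 0
  …
n=55: ⌈3304/464⌉−⌈3245/464⌉ = 8−7 = 1  ← one
n=56: ⌈3363/464⌉−⌈3304/464⌉ = 8−8 = 0
n=57: ⌈3422/464⌉−⌈3363/464⌉ = 8−8 = 0
  …
n=62: ⌈3717/464⌉−⌈3658/464⌉ = 9−8 = 1  ← one
n=63: ⌈3776/464⌉−⌈3717/464⌉ = 9−9 = 0
n=64: ⌈3835/464⌉−⌈3776/464⌉ = 9−9 = 0
  …
n=70: ⌈4189/464⌉−⌈4130/464⌉ = 10−9 = 1  ← one
positions of the first 10 ones: 0 7 15 23 31 39 47 55 62 70


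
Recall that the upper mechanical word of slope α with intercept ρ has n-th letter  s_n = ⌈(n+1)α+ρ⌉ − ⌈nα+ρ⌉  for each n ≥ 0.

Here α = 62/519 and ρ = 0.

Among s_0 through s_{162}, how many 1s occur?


#1s = Σ_{n=0}^{162} s_n = Σ_{n=0}^{162} (⌈(n+1)α+ρ⌉ − ⌈nα+ρ⌉)
the sum telescopes: every ⌈nα+ρ⌉ with 0 < n < 163 appears once with + and once with −, leaving ⌈163α+ρ⌉ − ⌈0·α+ρ⌉
163α + ρ = (163·62) / 519 = 10106/519
ρ = 0/519
⌈10106/519⌉ = 20,  ⌈0/519⌉ = 0
#1s = 20 − 0 = 20

20


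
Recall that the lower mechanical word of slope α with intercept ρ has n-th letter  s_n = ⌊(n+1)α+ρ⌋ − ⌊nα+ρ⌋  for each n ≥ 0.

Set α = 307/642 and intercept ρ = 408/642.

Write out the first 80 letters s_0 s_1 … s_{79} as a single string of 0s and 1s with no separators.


10101001010101010101010101010010101010101010101010100101010101010101010101001010

n=0: ⌊(1·307+408)/642⌋ − ⌊(0·307+408)/642⌋ = ⌊715/642⌋ − ⌊408/642⌋ = 1 − 0 = 1
n=1: ⌊(2·307+408)/642⌋ − ⌊(1·307+408)/642⌋ = ⌊1022/642⌋ − ⌊715/642⌋ = 1 − 1 = 0
n=2: ⌊(3·307+408)/642⌋ − ⌊(2·307+408)/642⌋ = ⌊1329/642⌋ − ⌊1022/642⌋ = 2 − 1 = 1
n=3: ⌊(4·307+408)/642⌋ − ⌊(3·307+408)/642⌋ = ⌊1636/642⌋ − ⌊1329/642⌋ = 2 − 2 = 0
n=4: ⌊(5·307+408)/642⌋ − ⌊(4·307+408)/642⌋ = ⌊1943/642⌋ − ⌊1636/642⌋ = 3 − 2 = 1
n=5: ⌊(6·307+408)/642⌋ − ⌊(5·307+408)/642⌋ = ⌊2250/642⌋ − ⌊1943/642⌋ = 3 − 3 = 0
n=6: ⌊(7·307+408)/642⌋ − ⌊(6·307+408)/642⌋ = ⌊2557/642⌋ − ⌊2250/642⌋ = 3 − 3 = 0
n=7: ⌊(8·307+408)/642⌋ − ⌊(7·307+408)/642⌋ = ⌊2864/642⌋ − ⌊2557/642⌋ = 4 − 3 = 1
n=8: ⌊(9·307+408)/642⌋ − ⌊(8·307+408)/642⌋ = ⌊3171/642⌋ − ⌊2864/642⌋ = 4 − 4 = 0
n=9: ⌊(10·307+408)/642⌋ − ⌊(9·307+408)/642⌋ = ⌊3478/642⌋ − ⌊3171/642⌋ = 5 − 4 = 1
n=10: ⌊(11·307+408)/642⌋ − ⌊(10·307+408)/642⌋ = ⌊3785/642⌋ − ⌊3478/642⌋ = 5 − 5 = 0
n=11: ⌊(12·307+408)/642⌋ − ⌊(11·307+408)/642⌋ = ⌊4092/642⌋ − ⌊3785/642⌋ = 6 − 5 = 1
n=12: ⌊(13·307+408)/642⌋ − ⌊(12·307+408)/642⌋ = ⌊4399/642⌋ − ⌊4092/642⌋ = 6 − 6 = 0
n=13: ⌊(14·307+408)/642⌋ − ⌊(13·307+408)/642⌋ = ⌊4706/642⌋ − ⌊4399/642⌋ = 7 − 6 = 1
n=14: ⌊(15·307+408)/642⌋ − ⌊(14·307+408)/642⌋ = ⌊5013/642⌋ − ⌊4706/642⌋ = 7 − 7 = 0
n=15: ⌊(16·307+408)/642⌋ − ⌊(15·307+408)/642⌋ = ⌊5320/642⌋ − ⌊5013/642⌋ = 8 − 7 = 1
n=16: ⌊(17·307+408)/642⌋ − ⌊(16·307+408)/642⌋ = ⌊5627/642⌋ − ⌊5320/642⌋ = 8 − 8 = 0
n=17: ⌊(18·307+408)/642⌋ − ⌊(17·307+408)/642⌋ = ⌊5934/642⌋ − ⌊5627/642⌋ = 9 − 8 = 1
n=18: ⌊(19·307+408)/642⌋ − ⌊(18·307+408)/642⌋ = ⌊6241/642⌋ − ⌊5934/642⌋ = 9 − 9 = 0
n=19: ⌊(20·307+408)/642⌋ − ⌊(19·307+408)/642⌋ = ⌊6548/642⌋ − ⌊6241/642⌋ = 10 − 9 = 1
n=20: ⌊(21·307+408)/642⌋ − ⌊(20·307+408)/642⌋ = ⌊6855/642⌋ − ⌊6548/642⌋ = 10 − 10 = 0
n=21: ⌊(22·307+408)/642⌋ − ⌊(21·307+408)/642⌋ = ⌊7162/642⌋ − ⌊6855/642⌋ = 11 − 10 = 1
n=22: ⌊(23·307+408)/642⌋ − ⌊(22·307+408)/642⌋ = ⌊7469/642⌋ − ⌊7162/642⌋ = 11 − 11 = 0
n=23: ⌊(24·307+408)/642⌋ − ⌊(23·307+408)/642⌋ = ⌊7776/642⌋ − ⌊7469/642⌋ = 12 − 11 = 1
n=24: ⌊(25·307+408)/642⌋ − ⌊(24·307+408)/642⌋ = ⌊8083/642⌋ − ⌊7776/642⌋ = 12 − 12 = 0
n=25: ⌊(26·307+408)/642⌋ − ⌊(25·307+408)/642⌋ = ⌊8390/642⌋ − ⌊8083/642⌋ = 13 − 12 = 1
n=26: ⌊(27·307+408)/642⌋ − ⌊(26·307+408)/642⌋ = ⌊8697/642⌋ − ⌊8390/642⌋ = 13 − 13 = 0
n=27: ⌊(28·307+408)/642⌋ − ⌊(27·307+408)/642⌋ = ⌊9004/642⌋ − ⌊8697/642⌋ = 14 − 13 = 1
n=28: ⌊(29·307+408)/642⌋ − ⌊(28·307+408)/642⌋ = ⌊9311/642⌋ − ⌊9004/642⌋ = 14 − 14 = 0
n=29: ⌊(30·307+408)/642⌋ − ⌊(29·307+408)/642⌋ = ⌊9618/642⌋ − ⌊9311/642⌋ = 14 − 14 = 0
n=30: ⌊(31·307+408)/642⌋ − ⌊(30·307+408)/642⌋ = ⌊9925/642⌋ − ⌊9618/642⌋ = 15 − 14 = 1
n=31: ⌊(32·307+408)/642⌋ − ⌊(31·307+408)/642⌋ = ⌊10232/642⌋ − ⌊9925/642⌋ = 15 − 15 = 0
n=32: ⌊(33·307+408)/642⌋ − ⌊(32·307+408)/642⌋ = ⌊10539/642⌋ − ⌊10232/642⌋ = 16 − 15 = 1
n=33: ⌊(34·307+408)/642⌋ − ⌊(33·307+408)/642⌋ = ⌊10846/642⌋ − ⌊10539/642⌋ = 16 − 16 = 0
n=34: ⌊(35·307+408)/642⌋ − ⌊(34·307+408)/642⌋ = ⌊11153/642⌋ − ⌊10846/642⌋ = 17 − 16 = 1
n=35: ⌊(36·307+408)/642⌋ − ⌊(35·307+408)/642⌋ = ⌊11460/642⌋ − ⌊11153/642⌋ = 17 − 17 = 0
n=36: ⌊(37·307+408)/642⌋ − ⌊(36·307+408)/642⌋ = ⌊11767/642⌋ − ⌊11460/642⌋ = 18 − 17 = 1
n=37: ⌊(38·307+408)/642⌋ − ⌊(37·307+408)/642⌋ = ⌊12074/642⌋ − ⌊11767/642⌋ = 18 − 18 = 0
n=38: ⌊(39·307+408)/642⌋ − ⌊(38·307+408)/642⌋ = ⌊12381/642⌋ − ⌊12074/642⌋ = 19 − 18 = 1
n=39: ⌊(40·307+408)/642⌋ − ⌊(39·307+408)/642⌋ = ⌊12688/642⌋ − ⌊12381/642⌋ = 19 − 19 = 0
n=40: ⌊(41·307+408)/642⌋ − ⌊(40·307+408)/642⌋ = ⌊12995/642⌋ − ⌊12688/642⌋ = 20 − 19 = 1
n=41: ⌊(42·307+408)/642⌋ − ⌊(41·307+408)/642⌋ = ⌊13302/642⌋ − ⌊12995/642⌋ = 20 − 20 = 0
n=42: ⌊(43·307+408)/642⌋ − ⌊(42·307+408)/642⌋ = ⌊13609/642⌋ − ⌊13302/642⌋ = 21 − 20 = 1
n=43: ⌊(44·307+408)/642⌋ − ⌊(43·307+408)/642⌋ = ⌊13916/642⌋ − ⌊13609/642⌋ = 21 − 21 = 0
n=44: ⌊(45·307+408)/642⌋ − ⌊(44·307+408)/642⌋ = ⌊14223/642⌋ − ⌊13916/642⌋ = 22 − 21 = 1
n=45: ⌊(46·307+408)/642⌋ − ⌊(45·307+408)/642⌋ = ⌊14530/642⌋ − ⌊14223/642⌋ = 22 − 22 = 0
n=46: ⌊(47·307+408)/642⌋ − ⌊(46·307+408)/642⌋ = ⌊14837/642⌋ − ⌊14530/642⌋ = 23 − 22 = 1
n=47: ⌊(48·307+408)/642⌋ − ⌊(47·307+408)/642⌋ = ⌊15144/642⌋ − ⌊14837/642⌋ = 23 − 23 = 0
n=48: ⌊(49·307+408)/642⌋ − ⌊(48·307+408)/642⌋ = ⌊15451/642⌋ − ⌊15144/642⌋ = 24 − 23 = 1
n=49: ⌊(50·307+408)/642⌋ − ⌊(49·307+408)/642⌋ = ⌊15758/642⌋ − ⌊15451/642⌋ = 24 − 24 = 0
n=50: ⌊(51·307+408)/642⌋ − ⌊(50·307+408)/642⌋ = ⌊16065/642⌋ − ⌊15758/642⌋ = 25 − 24 = 1
n=51: ⌊(52·307+408)/642⌋ − ⌊(51·307+408)/642⌋ = ⌊16372/642⌋ − ⌊16065/642⌋ = 25 − 25 = 0
n=52: ⌊(53·307+408)/642⌋ − ⌊(52·307+408)/642⌋ = ⌊16679/642⌋ − ⌊16372/642⌋ = 25 − 25 = 0
n=53: ⌊(54·307+408)/642⌋ − ⌊(53·307+408)/642⌋ = ⌊16986/642⌋ − ⌊16679/642⌋ = 26 − 25 = 1
n=54: ⌊(55·307+408)/642⌋ − ⌊(54·307+408)/642⌋ = ⌊17293/642⌋ − ⌊16986/642⌋ = 26 − 26 = 0
n=55: ⌊(56·307+408)/642⌋ − ⌊(55·307+408)/642⌋ = ⌊17600/642⌋ − ⌊17293/642⌋ = 27 − 26 = 1
n=56: ⌊(57·307+408)/642⌋ − ⌊(56·307+408)/642⌋ = ⌊17907/642⌋ − ⌊17600/642⌋ = 27 − 27 = 0
n=57: ⌊(58·307+408)/642⌋ − ⌊(57·307+408)/642⌋ = ⌊18214/642⌋ − ⌊17907/642⌋ = 28 − 27 = 1
n=58: ⌊(59·307+408)/642⌋ − ⌊(58·307+408)/642⌋ = ⌊18521/642⌋ − ⌊18214/642⌋ = 28 − 28 = 0
n=59: ⌊(60·307+408)/642⌋ − ⌊(59·307+408)/642⌋ = ⌊18828/642⌋ − ⌊18521/642⌋ = 29 − 28 = 1
n=60: ⌊(61·307+408)/642⌋ − ⌊(60·307+408)/642⌋ = ⌊19135/642⌋ − ⌊18828/642⌋ = 29 − 29 = 0
n=61: ⌊(62·307+408)/642⌋ − ⌊(61·307+408)/642⌋ = ⌊19442/642⌋ − ⌊19135/642⌋ = 30 − 29 = 1
n=62: ⌊(63·307+408)/642⌋ − ⌊(62·307+408)/642⌋ = ⌊19749/642⌋ − ⌊19442/642⌋ = 30 − 30 = 0
n=63: ⌊(64·307+408)/642⌋ − ⌊(63·307+408)/642⌋ = ⌊20056/642⌋ − ⌊19749/642⌋ = 31 − 30 = 1
n=64: ⌊(65·307+408)/642⌋ − ⌊(64·307+408)/642⌋ = ⌊20363/642⌋ − ⌊20056/642⌋ = 31 − 31 = 0
n=65: ⌊(66·307+408)/642⌋ − ⌊(65·307+408)/642⌋ = ⌊20670/642⌋ − ⌊20363/642⌋ = 32 − 31 = 1
n=66: ⌊(67·307+408)/642⌋ − ⌊(66·307+408)/642⌋ = ⌊20977/642⌋ − ⌊20670/642⌋ = 32 − 32 = 0
n=67: ⌊(68·307+408)/642⌋ − ⌊(67·307+408)/642⌋ = ⌊21284/642⌋ − ⌊20977/642⌋ = 33 − 32 = 1
n=68: ⌊(69·307+408)/642⌋ − ⌊(68·307+408)/642⌋ = ⌊21591/642⌋ − ⌊21284/642⌋ = 33 − 33 = 0
n=69: ⌊(70·307+408)/642⌋ − ⌊(69·307+408)/642⌋ = ⌊21898/642⌋ − ⌊21591/642⌋ = 34 − 33 = 1
n=70: ⌊(71·307+408)/642⌋ − ⌊(70·307+408)/642⌋ = ⌊22205/642⌋ − ⌊21898/642⌋ = 34 − 34 = 0
n=71: ⌊(72·307+408)/642⌋ − ⌊(71·307+408)/642⌋ = ⌊22512/642⌋ − ⌊22205/642⌋ = 35 − 34 = 1
n=72: ⌊(73·307+408)/642⌋ − ⌊(72·307+408)/642⌋ = ⌊22819/642⌋ − ⌊22512/642⌋ = 35 − 35 = 0
n=73: ⌊(74·307+408)/642⌋ − ⌊(73·307+408)/642⌋ = ⌊23126/642⌋ − ⌊22819/642⌋ = 36 − 35 = 1
n=74: ⌊(75·307+408)/642⌋ − ⌊(74·307+408)/642⌋ = ⌊23433/642⌋ − ⌊23126/642⌋ = 36 − 36 = 0
n=75: ⌊(76·307+408)/642⌋ − ⌊(75·307+408)/642⌋ = ⌊23740/642⌋ − ⌊23433/642⌋ = 36 − 36 = 0
n=76: ⌊(77·307+408)/642⌋ − ⌊(76·307+408)/642⌋ = ⌊24047/642⌋ − ⌊23740/642⌋ = 37 − 36 = 1
n=77: ⌊(78·307+408)/642⌋ − ⌊(77·307+408)/642⌋ = ⌊24354/642⌋ − ⌊24047/642⌋ = 37 − 37 = 0
n=78: ⌊(79·307+408)/642⌋ − ⌊(78·307+408)/642⌋ = ⌊24661/642⌋ − ⌊24354/642⌋ = 38 − 37 = 1
n=79: ⌊(80·307+408)/642⌋ − ⌊(79·307+408)/642⌋ = ⌊24968/642⌋ − ⌊24661/642⌋ = 38 − 38 = 0


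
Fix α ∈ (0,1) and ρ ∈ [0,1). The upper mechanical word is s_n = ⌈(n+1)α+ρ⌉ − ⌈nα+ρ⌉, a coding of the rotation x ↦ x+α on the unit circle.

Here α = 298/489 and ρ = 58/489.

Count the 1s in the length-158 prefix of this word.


96

#1s = Σ_{n=0}^{157} s_n = Σ_{n=0}^{157} (⌈(n+1)α+ρ⌉ − ⌈nα+ρ⌉)
the sum telescopes: every ⌈nα+ρ⌉ with 0 < n < 158 appears once with + and once with −, leaving ⌈158α+ρ⌉ − ⌈0·α+ρ⌉
158α + ρ = (158·298 + 58) / 489 = 47142/489
ρ = 58/489
⌈47142/489⌉ = 97,  ⌈58/489⌉ = 1
#1s = 97 − 1 = 96


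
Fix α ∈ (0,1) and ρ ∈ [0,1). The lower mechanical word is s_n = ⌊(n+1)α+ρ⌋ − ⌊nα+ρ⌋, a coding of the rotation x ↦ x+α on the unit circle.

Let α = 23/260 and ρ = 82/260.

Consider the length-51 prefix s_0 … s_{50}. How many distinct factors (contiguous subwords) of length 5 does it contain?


t_n = ⌊(n·23+82)/260⌋ for n = 0 … 51:
  n=0…9: ⌊82/260⌋=0 ⌊105/260⌋=0 ⌊128/260⌋=0 ⌊151/260⌋=0 ⌊174/260⌋=0 ⌊197/260⌋=0 ⌊220/260⌋=0 ⌊243/260⌋=0 ⌊266/260⌋=1 ⌊289/260⌋=1
  n=10…19: ⌊312/260⌋=1 ⌊335/260⌋=1 ⌊358/260⌋=1 ⌊381/260⌋=1 ⌊404/260⌋=1 ⌊427/260⌋=1 ⌊450/260⌋=1 ⌊473/260⌋=1 ⌊496/260⌋=1 ⌊519/260⌋=1
  n=20…29: ⌊542/260⌋=2 ⌊565/260⌋=2 ⌊588/260⌋=2 ⌊611/260⌋=2 ⌊634/260⌋=2 ⌊657/260⌋=2 ⌊680/260⌋=2 ⌊703/260⌋=2 ⌊726/260⌋=2 ⌊749/260⌋=2
  n=30…39: ⌊772/260⌋=2 ⌊795/260⌋=3 ⌊818/260⌋=3 ⌊841/260⌋=3 ⌊864/260⌋=3 ⌊887/260⌋=3 ⌊910/260⌋=3 ⌊933/260⌋=3 ⌊956/260⌋=3 ⌊979/260⌋=3
  n=40…49: ⌊1002/260⌋=3 ⌊1025/260⌋=3 ⌊1048/260⌋=4 ⌊1071/260⌋=4 ⌊1094/260⌋=4 ⌊1117/260⌋=4 ⌊1140/260⌋=4 ⌊1163/260⌋=4 ⌊1186/260⌋=4 ⌊1209/260⌋=4
  n=50…51: ⌊1232/260⌋=4 ⌊1255/260⌋=4
s_n = t_(n+1) − t_n for n = 0 … 50 gives
prefix = 000000010000000000010000000000100000000001000000000
slide a length-5 window over [0..4] … [46..50] (47 windows); first occurrence of each distinct factor:
  [  0..  4] 00000
  [  3..  7] 00001
  [  4..  8] 00010
  [  5..  9] 00100
  [  6.. 10] 01000
  [  7.. 11] 10000
  (the other 41 windows repeat one of these)
distinct factors: {00000, 00001, 00010, 00100, 01000, 10000}
count = 6  (Sturmian bound for length 5 is 6)

6


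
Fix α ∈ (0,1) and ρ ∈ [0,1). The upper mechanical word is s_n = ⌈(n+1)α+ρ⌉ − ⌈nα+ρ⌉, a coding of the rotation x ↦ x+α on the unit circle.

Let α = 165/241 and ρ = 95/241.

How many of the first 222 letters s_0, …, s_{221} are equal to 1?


152

#1s = Σ_{n=0}^{221} s_n = Σ_{n=0}^{221} (⌈(n+1)α+ρ⌉ − ⌈nα+ρ⌉)
the sum telescopes: every ⌈nα+ρ⌉ with 0 < n < 222 appears once with + and once with −, leaving ⌈222α+ρ⌉ − ⌈0·α+ρ⌉
222α + ρ = (222·165 + 95) / 241 = 36725/241
ρ = 95/241
⌈36725/241⌉ = 153,  ⌈95/241⌉ = 1
#1s = 153 − 1 = 152


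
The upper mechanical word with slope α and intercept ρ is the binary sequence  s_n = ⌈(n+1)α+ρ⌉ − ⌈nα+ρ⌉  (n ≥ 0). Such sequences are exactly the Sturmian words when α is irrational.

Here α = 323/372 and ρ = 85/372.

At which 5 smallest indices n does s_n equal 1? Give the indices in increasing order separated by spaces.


n=0: ⌈408/372⌉−⌈85/372⌉ = 2−1 = 1  ← one
n=1: ⌈731/372⌉−⌈408/372⌉ = 2−2 = 0
n=2: ⌈1054/372⌉−⌈731/372⌉ = 3−2 = 1  ← one
n=3: ⌈1377/372⌉−⌈1054/372⌉ = 4−3 = 1  ← one
n=4: ⌈1700/372⌉−⌈1377/372⌉ = 5−4 = 1  ← one
n=5: ⌈2023/372⌉−⌈1700/372⌉ = 6−5 = 1  ← one
positions of the first 5 ones: 0 2 3 4 5

0 2 3 4 5


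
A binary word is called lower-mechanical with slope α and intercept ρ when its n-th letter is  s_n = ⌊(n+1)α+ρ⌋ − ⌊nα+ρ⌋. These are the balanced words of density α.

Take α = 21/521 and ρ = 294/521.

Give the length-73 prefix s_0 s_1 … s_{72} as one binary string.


0000000000100000000000000000000000010000000000000000000000001000000000000

n=0: ⌊(1·21+294)/521⌋ − ⌊(0·21+294)/521⌋ = ⌊315/521⌋ − ⌊294/521⌋ = 0 − 0 = 0
n=1: ⌊(2·21+294)/521⌋ − ⌊(1·21+294)/521⌋ = ⌊336/521⌋ − ⌊315/521⌋ = 0 − 0 = 0
n=2: ⌊(3·21+294)/521⌋ − ⌊(2·21+294)/521⌋ = ⌊357/521⌋ − ⌊336/521⌋ = 0 − 0 = 0
n=3: ⌊(4·21+294)/521⌋ − ⌊(3·21+294)/521⌋ = ⌊378/521⌋ − ⌊357/521⌋ = 0 − 0 = 0
n=4: ⌊(5·21+294)/521⌋ − ⌊(4·21+294)/521⌋ = ⌊399/521⌋ − ⌊378/521⌋ = 0 − 0 = 0
n=5: ⌊(6·21+294)/521⌋ − ⌊(5·21+294)/521⌋ = ⌊420/521⌋ − ⌊399/521⌋ = 0 − 0 = 0
n=6: ⌊(7·21+294)/521⌋ − ⌊(6·21+294)/521⌋ = ⌊441/521⌋ − ⌊420/521⌋ = 0 − 0 = 0
n=7: ⌊(8·21+294)/521⌋ − ⌊(7·21+294)/521⌋ = ⌊462/521⌋ − ⌊441/521⌋ = 0 − 0 = 0
n=8: ⌊(9·21+294)/521⌋ − ⌊(8·21+294)/521⌋ = ⌊483/521⌋ − ⌊462/521⌋ = 0 − 0 = 0
n=9: ⌊(10·21+294)/521⌋ − ⌊(9·21+294)/521⌋ = ⌊504/521⌋ − ⌊483/521⌋ = 0 − 0 = 0
n=10: ⌊(11·21+294)/521⌋ − ⌊(10·21+294)/521⌋ = ⌊525/521⌋ − ⌊504/521⌋ = 1 − 0 = 1
n=11: ⌊(12·21+294)/521⌋ − ⌊(11·21+294)/521⌋ = ⌊546/521⌋ − ⌊525/521⌋ = 1 − 1 = 0
n=12: ⌊(13·21+294)/521⌋ − ⌊(12·21+294)/521⌋ = ⌊567/521⌋ − ⌊546/521⌋ = 1 − 1 = 0
n=13: ⌊(14·21+294)/521⌋ − ⌊(13·21+294)/521⌋ = ⌊588/521⌋ − ⌊567/521⌋ = 1 − 1 = 0
n=14: ⌊(15·21+294)/521⌋ − ⌊(14·21+294)/521⌋ = ⌊609/521⌋ − ⌊588/521⌋ = 1 − 1 = 0
n=15: ⌊(16·21+294)/521⌋ − ⌊(15·21+294)/521⌋ = ⌊630/521⌋ − ⌊609/521⌋ = 1 − 1 = 0
n=16: ⌊(17·21+294)/521⌋ − ⌊(16·21+294)/521⌋ = ⌊651/521⌋ − ⌊630/521⌋ = 1 − 1 = 0
n=17: ⌊(18·21+294)/521⌋ − ⌊(17·21+294)/521⌋ = ⌊672/521⌋ − ⌊651/521⌋ = 1 − 1 = 0
n=18: ⌊(19·21+294)/521⌋ − ⌊(18·21+294)/521⌋ = ⌊693/521⌋ − ⌊672/521⌋ = 1 − 1 = 0
n=19: ⌊(20·21+294)/521⌋ − ⌊(19·21+294)/521⌋ = ⌊714/521⌋ − ⌊693/521⌋ = 1 − 1 = 0
n=20: ⌊(21·21+294)/521⌋ − ⌊(20·21+294)/521⌋ = ⌊735/521⌋ − ⌊714/521⌋ = 1 − 1 = 0
n=21: ⌊(22·21+294)/521⌋ − ⌊(21·21+294)/521⌋ = ⌊756/521⌋ − ⌊735/521⌋ = 1 − 1 = 0
n=22: ⌊(23·21+294)/521⌋ − ⌊(22·21+294)/521⌋ = ⌊777/521⌋ − ⌊756/521⌋ = 1 − 1 = 0
n=23: ⌊(24·21+294)/521⌋ − ⌊(23·21+294)/521⌋ = ⌊798/521⌋ − ⌊777/521⌋ = 1 − 1 = 0
n=24: ⌊(25·21+294)/521⌋ − ⌊(24·21+294)/521⌋ = ⌊819/521⌋ − ⌊798/521⌋ = 1 − 1 = 0
n=25: ⌊(26·21+294)/521⌋ − ⌊(25·21+294)/521⌋ = ⌊840/521⌋ − ⌊819/521⌋ = 1 − 1 = 0
n=26: ⌊(27·21+294)/521⌋ − ⌊(26·21+294)/521⌋ = ⌊861/521⌋ − ⌊840/521⌋ = 1 − 1 = 0
n=27: ⌊(28·21+294)/521⌋ − ⌊(27·21+294)/521⌋ = ⌊882/521⌋ − ⌊861/521⌋ = 1 − 1 = 0
n=28: ⌊(29·21+294)/521⌋ − ⌊(28·21+294)/521⌋ = ⌊903/521⌋ − ⌊882/521⌋ = 1 − 1 = 0
n=29: ⌊(30·21+294)/521⌋ − ⌊(29·21+294)/521⌋ = ⌊924/521⌋ − ⌊903/521⌋ = 1 − 1 = 0
n=30: ⌊(31·21+294)/521⌋ − ⌊(30·21+294)/521⌋ = ⌊945/521⌋ − ⌊924/521⌋ = 1 − 1 = 0
n=31: ⌊(32·21+294)/521⌋ − ⌊(31·21+294)/521⌋ = ⌊966/521⌋ − ⌊945/521⌋ = 1 − 1 = 0
n=32: ⌊(33·21+294)/521⌋ − ⌊(32·21+294)/521⌋ = ⌊987/521⌋ − ⌊966/521⌋ = 1 − 1 = 0
n=33: ⌊(34·21+294)/521⌋ − ⌊(33·21+294)/521⌋ = ⌊1008/521⌋ − ⌊987/521⌋ = 1 − 1 = 0
n=34: ⌊(35·21+294)/521⌋ − ⌊(34·21+294)/521⌋ = ⌊1029/521⌋ − ⌊1008/521⌋ = 1 − 1 = 0
n=35: ⌊(36·21+294)/521⌋ − ⌊(35·21+294)/521⌋ = ⌊1050/521⌋ − ⌊1029/521⌋ = 2 − 1 = 1
n=36: ⌊(37·21+294)/521⌋ − ⌊(36·21+294)/521⌋ = ⌊1071/521⌋ − ⌊1050/521⌋ = 2 − 2 = 0
n=37: ⌊(38·21+294)/521⌋ − ⌊(37·21+294)/521⌋ = ⌊1092/521⌋ − ⌊1071/521⌋ = 2 − 2 = 0
n=38: ⌊(39·21+294)/521⌋ − ⌊(38·21+294)/521⌋ = ⌊1113/521⌋ − ⌊1092/521⌋ = 2 − 2 = 0
n=39: ⌊(40·21+294)/521⌋ − ⌊(39·21+294)/521⌋ = ⌊1134/521⌋ − ⌊1113/521⌋ = 2 − 2 = 0
n=40: ⌊(41·21+294)/521⌋ − ⌊(40·21+294)/521⌋ = ⌊1155/521⌋ − ⌊1134/521⌋ = 2 − 2 = 0
n=41: ⌊(42·21+294)/521⌋ − ⌊(41·21+294)/521⌋ = ⌊1176/521⌋ − ⌊1155/521⌋ = 2 − 2 = 0
n=42: ⌊(43·21+294)/521⌋ − ⌊(42·21+294)/521⌋ = ⌊1197/521⌋ − ⌊1176/521⌋ = 2 − 2 = 0
n=43: ⌊(44·21+294)/521⌋ − ⌊(43·21+294)/521⌋ = ⌊1218/521⌋ − ⌊1197/521⌋ = 2 − 2 = 0
n=44: ⌊(45·21+294)/521⌋ − ⌊(44·21+294)/521⌋ = ⌊1239/521⌋ − ⌊1218/521⌋ = 2 − 2 = 0
n=45: ⌊(46·21+294)/521⌋ − ⌊(45·21+294)/521⌋ = ⌊1260/521⌋ − ⌊1239/521⌋ = 2 − 2 = 0
n=46: ⌊(47·21+294)/521⌋ − ⌊(46·21+294)/521⌋ = ⌊1281/521⌋ − ⌊1260/521⌋ = 2 − 2 = 0
n=47: ⌊(48·21+294)/521⌋ − ⌊(47·21+294)/521⌋ = ⌊1302/521⌋ − ⌊1281/521⌋ = 2 − 2 = 0
n=48: ⌊(49·21+294)/521⌋ − ⌊(48·21+294)/521⌋ = ⌊1323/521⌋ − ⌊1302/521⌋ = 2 − 2 = 0
n=49: ⌊(50·21+294)/521⌋ − ⌊(49·21+294)/521⌋ = ⌊1344/521⌋ − ⌊1323/521⌋ = 2 − 2 = 0
n=50: ⌊(51·21+294)/521⌋ − ⌊(50·21+294)/521⌋ = ⌊1365/521⌋ − ⌊1344/521⌋ = 2 − 2 = 0
n=51: ⌊(52·21+294)/521⌋ − ⌊(51·21+294)/521⌋ = ⌊1386/521⌋ − ⌊1365/521⌋ = 2 − 2 = 0
n=52: ⌊(53·21+294)/521⌋ − ⌊(52·21+294)/521⌋ = ⌊1407/521⌋ − ⌊1386/521⌋ = 2 − 2 = 0
n=53: ⌊(54·21+294)/521⌋ − ⌊(53·21+294)/521⌋ = ⌊1428/521⌋ − ⌊1407/521⌋ = 2 − 2 = 0
n=54: ⌊(55·21+294)/521⌋ − ⌊(54·21+294)/521⌋ = ⌊1449/521⌋ − ⌊1428/521⌋ = 2 − 2 = 0
n=55: ⌊(56·21+294)/521⌋ − ⌊(55·21+294)/521⌋ = ⌊1470/521⌋ − ⌊1449/521⌋ = 2 − 2 = 0
n=56: ⌊(57·21+294)/521⌋ − ⌊(56·21+294)/521⌋ = ⌊1491/521⌋ − ⌊1470/521⌋ = 2 − 2 = 0
n=57: ⌊(58·21+294)/521⌋ − ⌊(57·21+294)/521⌋ = ⌊1512/521⌋ − ⌊1491/521⌋ = 2 − 2 = 0
n=58: ⌊(59·21+294)/521⌋ − ⌊(58·21+294)/521⌋ = ⌊1533/521⌋ − ⌊1512/521⌋ = 2 − 2 = 0
n=59: ⌊(60·21+294)/521⌋ − ⌊(59·21+294)/521⌋ = ⌊1554/521⌋ − ⌊1533/521⌋ = 2 − 2 = 0
n=60: ⌊(61·21+294)/521⌋ − ⌊(60·21+294)/521⌋ = ⌊1575/521⌋ − ⌊1554/521⌋ = 3 − 2 = 1
n=61: ⌊(62·21+294)/521⌋ − ⌊(61·21+294)/521⌋ = ⌊1596/521⌋ − ⌊1575/521⌋ = 3 − 3 = 0
n=62: ⌊(63·21+294)/521⌋ − ⌊(62·21+294)/521⌋ = ⌊1617/521⌋ − ⌊1596/521⌋ = 3 − 3 = 0
n=63: ⌊(64·21+294)/521⌋ − ⌊(63·21+294)/521⌋ = ⌊1638/521⌋ − ⌊1617/521⌋ = 3 − 3 = 0
n=64: ⌊(65·21+294)/521⌋ − ⌊(64·21+294)/521⌋ = ⌊1659/521⌋ − ⌊1638/521⌋ = 3 − 3 = 0
n=65: ⌊(66·21+294)/521⌋ − ⌊(65·21+294)/521⌋ = ⌊1680/521⌋ − ⌊1659/521⌋ = 3 − 3 = 0
n=66: ⌊(67·21+294)/521⌋ − ⌊(66·21+294)/521⌋ = ⌊1701/521⌋ − ⌊1680/521⌋ = 3 − 3 = 0
n=67: ⌊(68·21+294)/521⌋ − ⌊(67·21+294)/521⌋ = ⌊1722/521⌋ − ⌊1701/521⌋ = 3 − 3 = 0
n=68: ⌊(69·21+294)/521⌋ − ⌊(68·21+294)/521⌋ = ⌊1743/521⌋ − ⌊1722/521⌋ = 3 − 3 = 0
n=69: ⌊(70·21+294)/521⌋ − ⌊(69·21+294)/521⌋ = ⌊1764/521⌋ − ⌊1743/521⌋ = 3 − 3 = 0
n=70: ⌊(71·21+294)/521⌋ − ⌊(70·21+294)/521⌋ = ⌊1785/521⌋ − ⌊1764/521⌋ = 3 − 3 = 0
n=71: ⌊(72·21+294)/521⌋ − ⌊(71·21+294)/521⌋ = ⌊1806/521⌋ − ⌊1785/521⌋ = 3 − 3 = 0
n=72: ⌊(73·21+294)/521⌋ − ⌊(72·21+294)/521⌋ = ⌊1827/521⌋ − ⌊1806/521⌋ = 3 − 3 = 0


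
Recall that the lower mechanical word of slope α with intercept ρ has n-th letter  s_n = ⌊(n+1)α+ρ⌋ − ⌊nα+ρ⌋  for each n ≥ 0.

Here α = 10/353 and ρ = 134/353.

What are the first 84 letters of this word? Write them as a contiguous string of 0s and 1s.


n=0: ⌊(1·10+134)/353⌋ − ⌊(0·10+134)/353⌋ = ⌊144/353⌋ − ⌊134/353⌋ = 0 − 0 = 0
n=1: ⌊(2·10+134)/353⌋ − ⌊(1·10+134)/353⌋ = ⌊154/353⌋ − ⌊144/353⌋ = 0 − 0 = 0
n=2: ⌊(3·10+134)/353⌋ − ⌊(2·10+134)/353⌋ = ⌊164/353⌋ − ⌊154/353⌋ = 0 − 0 = 0
n=3: ⌊(4·10+134)/353⌋ − ⌊(3·10+134)/353⌋ = ⌊174/353⌋ − ⌊164/353⌋ = 0 − 0 = 0
n=4: ⌊(5·10+134)/353⌋ − ⌊(4·10+134)/353⌋ = ⌊184/353⌋ − ⌊174/353⌋ = 0 − 0 = 0
n=5: ⌊(6·10+134)/353⌋ − ⌊(5·10+134)/353⌋ = ⌊194/353⌋ − ⌊184/353⌋ = 0 − 0 = 0
n=6: ⌊(7·10+134)/353⌋ − ⌊(6·10+134)/353⌋ = ⌊204/353⌋ − ⌊194/353⌋ = 0 − 0 = 0
n=7: ⌊(8·10+134)/353⌋ − ⌊(7·10+134)/353⌋ = ⌊214/353⌋ − ⌊204/353⌋ = 0 − 0 = 0
n=8: ⌊(9·10+134)/353⌋ − ⌊(8·10+134)/353⌋ = ⌊224/353⌋ − ⌊214/353⌋ = 0 − 0 = 0
n=9: ⌊(10·10+134)/353⌋ − ⌊(9·10+134)/353⌋ = ⌊234/353⌋ − ⌊224/353⌋ = 0 − 0 = 0
n=10: ⌊(11·10+134)/353⌋ − ⌊(10·10+134)/353⌋ = ⌊244/353⌋ − ⌊234/353⌋ = 0 − 0 = 0
n=11: ⌊(12·10+134)/353⌋ − ⌊(11·10+134)/353⌋ = ⌊254/353⌋ − ⌊244/353⌋ = 0 − 0 = 0
n=12: ⌊(13·10+134)/353⌋ − ⌊(12·10+134)/353⌋ = ⌊264/353⌋ − ⌊254/353⌋ = 0 − 0 = 0
n=13: ⌊(14·10+134)/353⌋ − ⌊(13·10+134)/353⌋ = ⌊274/353⌋ − ⌊264/353⌋ = 0 − 0 = 0
n=14: ⌊(15·10+134)/353⌋ − ⌊(14·10+134)/353⌋ = ⌊284/353⌋ − ⌊274/353⌋ = 0 − 0 = 0
n=15: ⌊(16·10+134)/353⌋ − ⌊(15·10+134)/353⌋ = ⌊294/353⌋ − ⌊284/353⌋ = 0 − 0 = 0
n=16: ⌊(17·10+134)/353⌋ − ⌊(16·10+134)/353⌋ = ⌊304/353⌋ − ⌊294/353⌋ = 0 − 0 = 0
n=17: ⌊(18·10+134)/353⌋ − ⌊(17·10+134)/353⌋ = ⌊314/353⌋ − ⌊304/353⌋ = 0 − 0 = 0
n=18: ⌊(19·10+134)/353⌋ − ⌊(18·10+134)/353⌋ = ⌊324/353⌋ − ⌊314/353⌋ = 0 − 0 = 0
n=19: ⌊(20·10+134)/353⌋ − ⌊(19·10+134)/353⌋ = ⌊334/353⌋ − ⌊324/353⌋ = 0 − 0 = 0
n=20: ⌊(21·10+134)/353⌋ − ⌊(20·10+134)/353⌋ = ⌊344/353⌋ − ⌊334/353⌋ = 0 − 0 = 0
n=21: ⌊(22·10+134)/353⌋ − ⌊(21·10+134)/353⌋ = ⌊354/353⌋ − ⌊344/353⌋ = 1 − 0 = 1
n=22: ⌊(23·10+134)/353⌋ − ⌊(22·10+134)/353⌋ = ⌊364/353⌋ − ⌊354/353⌋ = 1 − 1 = 0
n=23: ⌊(24·10+134)/353⌋ − ⌊(23·10+134)/353⌋ = ⌊374/353⌋ − ⌊364/353⌋ = 1 − 1 = 0
n=24: ⌊(25·10+134)/353⌋ − ⌊(24·10+134)/353⌋ = ⌊384/353⌋ − ⌊374/353⌋ = 1 − 1 = 0
n=25: ⌊(26·10+134)/353⌋ − ⌊(25·10+134)/353⌋ = ⌊394/353⌋ − ⌊384/353⌋ = 1 − 1 = 0
n=26: ⌊(27·10+134)/353⌋ − ⌊(26·10+134)/353⌋ = ⌊404/353⌋ − ⌊394/353⌋ = 1 − 1 = 0
n=27: ⌊(28·10+134)/353⌋ − ⌊(27·10+134)/353⌋ = ⌊414/353⌋ − ⌊404/353⌋ = 1 − 1 = 0
n=28: ⌊(29·10+134)/353⌋ − ⌊(28·10+134)/353⌋ = ⌊424/353⌋ − ⌊414/353⌋ = 1 − 1 = 0
n=29: ⌊(30·10+134)/353⌋ − ⌊(29·10+134)/353⌋ = ⌊434/353⌋ − ⌊424/353⌋ = 1 − 1 = 0
n=30: ⌊(31·10+134)/353⌋ − ⌊(30·10+134)/353⌋ = ⌊444/353⌋ − ⌊434/353⌋ = 1 − 1 = 0
n=31: ⌊(32·10+134)/353⌋ − ⌊(31·10+134)/353⌋ = ⌊454/353⌋ − ⌊444/353⌋ = 1 − 1 = 0
n=32: ⌊(33·10+134)/353⌋ − ⌊(32·10+134)/353⌋ = ⌊464/353⌋ − ⌊454/353⌋ = 1 − 1 = 0
n=33: ⌊(34·10+134)/353⌋ − ⌊(33·10+134)/353⌋ = ⌊474/353⌋ − ⌊464/353⌋ = 1 − 1 = 0
n=34: ⌊(35·10+134)/353⌋ − ⌊(34·10+134)/353⌋ = ⌊484/353⌋ − ⌊474/353⌋ = 1 − 1 = 0
n=35: ⌊(36·10+134)/353⌋ − ⌊(35·10+134)/353⌋ = ⌊494/353⌋ − ⌊484/353⌋ = 1 − 1 = 0
n=36: ⌊(37·10+134)/353⌋ − ⌊(36·10+134)/353⌋ = ⌊504/353⌋ − ⌊494/353⌋ = 1 − 1 = 0
n=37: ⌊(38·10+134)/353⌋ − ⌊(37·10+134)/353⌋ = ⌊514/353⌋ − ⌊504/353⌋ = 1 − 1 = 0
n=38: ⌊(39·10+134)/353⌋ − ⌊(38·10+134)/353⌋ = ⌊524/353⌋ − ⌊514/353⌋ = 1 − 1 = 0
n=39: ⌊(40·10+134)/353⌋ − ⌊(39·10+134)/353⌋ = ⌊534/353⌋ − ⌊524/353⌋ = 1 − 1 = 0
n=40: ⌊(41·10+134)/353⌋ − ⌊(40·10+134)/353⌋ = ⌊544/353⌋ − ⌊534/353⌋ = 1 − 1 = 0
n=41: ⌊(42·10+134)/353⌋ − ⌊(41·10+134)/353⌋ = ⌊554/353⌋ − ⌊544/353⌋ = 1 − 1 = 0
n=42: ⌊(43·10+134)/353⌋ − ⌊(42·10+134)/353⌋ = ⌊564/353⌋ − ⌊554/353⌋ = 1 − 1 = 0
n=43: ⌊(44·10+134)/353⌋ − ⌊(43·10+134)/353⌋ = ⌊574/353⌋ − ⌊564/353⌋ = 1 − 1 = 0
n=44: ⌊(45·10+134)/353⌋ − ⌊(44·10+134)/353⌋ = ⌊584/353⌋ − ⌊574/353⌋ = 1 − 1 = 0
n=45: ⌊(46·10+134)/353⌋ − ⌊(45·10+134)/353⌋ = ⌊594/353⌋ − ⌊584/353⌋ = 1 − 1 = 0
n=46: ⌊(47·10+134)/353⌋ − ⌊(46·10+134)/353⌋ = ⌊604/353⌋ − ⌊594/353⌋ = 1 − 1 = 0
n=47: ⌊(48·10+134)/353⌋ − ⌊(47·10+134)/353⌋ = ⌊614/353⌋ − ⌊604/353⌋ = 1 − 1 = 0
n=48: ⌊(49·10+134)/353⌋ − ⌊(48·10+134)/353⌋ = ⌊624/353⌋ − ⌊614/353⌋ = 1 − 1 = 0
n=49: ⌊(50·10+134)/353⌋ − ⌊(49·10+134)/353⌋ = ⌊634/353⌋ − ⌊624/353⌋ = 1 − 1 = 0
n=50: ⌊(51·10+134)/353⌋ − ⌊(50·10+134)/353⌋ = ⌊644/353⌋ − ⌊634/353⌋ = 1 − 1 = 0
n=51: ⌊(52·10+134)/353⌋ − ⌊(51·10+134)/353⌋ = ⌊654/353⌋ − ⌊644/353⌋ = 1 − 1 = 0
n=52: ⌊(53·10+134)/353⌋ − ⌊(52·10+134)/353⌋ = ⌊664/353⌋ − ⌊654/353⌋ = 1 − 1 = 0
n=53: ⌊(54·10+134)/353⌋ − ⌊(53·10+134)/353⌋ = ⌊674/353⌋ − ⌊664/353⌋ = 1 − 1 = 0
n=54: ⌊(55·10+134)/353⌋ − ⌊(54·10+134)/353⌋ = ⌊684/353⌋ − ⌊674/353⌋ = 1 − 1 = 0
n=55: ⌊(56·10+134)/353⌋ − ⌊(55·10+134)/353⌋ = ⌊694/353⌋ − ⌊684/353⌋ = 1 − 1 = 0
n=56: ⌊(57·10+134)/353⌋ − ⌊(56·10+134)/353⌋ = ⌊704/353⌋ − ⌊694/353⌋ = 1 − 1 = 0
n=57: ⌊(58·10+134)/353⌋ − ⌊(57·10+134)/353⌋ = ⌊714/353⌋ − ⌊704/353⌋ = 2 − 1 = 1
n=58: ⌊(59·10+134)/353⌋ − ⌊(58·10+134)/353⌋ = ⌊724/353⌋ − ⌊714/353⌋ = 2 − 2 = 0
n=59: ⌊(60·10+134)/353⌋ − ⌊(59·10+134)/353⌋ = ⌊734/353⌋ − ⌊724/353⌋ = 2 − 2 = 0
n=60: ⌊(61·10+134)/353⌋ − ⌊(60·10+134)/353⌋ = ⌊744/353⌋ − ⌊734/353⌋ = 2 − 2 = 0
n=61: ⌊(62·10+134)/353⌋ − ⌊(61·10+134)/353⌋ = ⌊754/353⌋ − ⌊744/353⌋ = 2 − 2 = 0
n=62: ⌊(63·10+134)/353⌋ − ⌊(62·10+134)/353⌋ = ⌊764/353⌋ − ⌊754/353⌋ = 2 − 2 = 0
n=63: ⌊(64·10+134)/353⌋ − ⌊(63·10+134)/353⌋ = ⌊774/353⌋ − ⌊764/353⌋ = 2 − 2 = 0
n=64: ⌊(65·10+134)/353⌋ − ⌊(64·10+134)/353⌋ = ⌊784/353⌋ − ⌊774/353⌋ = 2 − 2 = 0
n=65: ⌊(66·10+134)/353⌋ − ⌊(65·10+134)/353⌋ = ⌊794/353⌋ − ⌊784/353⌋ = 2 − 2 = 0
n=66: ⌊(67·10+134)/353⌋ − ⌊(66·10+134)/353⌋ = ⌊804/353⌋ − ⌊794/353⌋ = 2 − 2 = 0
n=67: ⌊(68·10+134)/353⌋ − ⌊(67·10+134)/353⌋ = ⌊814/353⌋ − ⌊804/353⌋ = 2 − 2 = 0
n=68: ⌊(69·10+134)/353⌋ − ⌊(68·10+134)/353⌋ = ⌊824/353⌋ − ⌊814/353⌋ = 2 − 2 = 0
n=69: ⌊(70·10+134)/353⌋ − ⌊(69·10+134)/353⌋ = ⌊834/353⌋ − ⌊824/353⌋ = 2 − 2 = 0
n=70: ⌊(71·10+134)/353⌋ − ⌊(70·10+134)/353⌋ = ⌊844/353⌋ − ⌊834/353⌋ = 2 − 2 = 0
n=71: ⌊(72·10+134)/353⌋ − ⌊(71·10+134)/353⌋ = ⌊854/353⌋ − ⌊844/353⌋ = 2 − 2 = 0
n=72: ⌊(73·10+134)/353⌋ − ⌊(72·10+134)/353⌋ = ⌊864/353⌋ − ⌊854/353⌋ = 2 − 2 = 0
n=73: ⌊(74·10+134)/353⌋ − ⌊(73·10+134)/353⌋ = ⌊874/353⌋ − ⌊864/353⌋ = 2 − 2 = 0
n=74: ⌊(75·10+134)/353⌋ − ⌊(74·10+134)/353⌋ = ⌊884/353⌋ − ⌊874/353⌋ = 2 − 2 = 0
n=75: ⌊(76·10+134)/353⌋ − ⌊(75·10+134)/353⌋ = ⌊894/353⌋ − ⌊884/353⌋ = 2 − 2 = 0
n=76: ⌊(77·10+134)/353⌋ − ⌊(76·10+134)/353⌋ = ⌊904/353⌋ − ⌊894/353⌋ = 2 − 2 = 0
n=77: ⌊(78·10+134)/353⌋ − ⌊(77·10+134)/353⌋ = ⌊914/353⌋ − ⌊904/353⌋ = 2 − 2 = 0
n=78: ⌊(79·10+134)/353⌋ − ⌊(78·10+134)/353⌋ = ⌊924/353⌋ − ⌊914/353⌋ = 2 − 2 = 0
n=79: ⌊(80·10+134)/353⌋ − ⌊(79·10+134)/353⌋ = ⌊934/353⌋ − ⌊924/353⌋ = 2 − 2 = 0
n=80: ⌊(81·10+134)/353⌋ − ⌊(80·10+134)/353⌋ = ⌊944/353⌋ − ⌊934/353⌋ = 2 − 2 = 0
n=81: ⌊(82·10+134)/353⌋ − ⌊(81·10+134)/353⌋ = ⌊954/353⌋ − ⌊944/353⌋ = 2 − 2 = 0
n=82: ⌊(83·10+134)/353⌋ − ⌊(82·10+134)/353⌋ = ⌊964/353⌋ − ⌊954/353⌋ = 2 − 2 = 0
n=83: ⌊(84·10+134)/353⌋ − ⌊(83·10+134)/353⌋ = ⌊974/353⌋ − ⌊964/353⌋ = 2 − 2 = 0

000000000000000000000100000000000000000000000000000000000100000000000000000000000000


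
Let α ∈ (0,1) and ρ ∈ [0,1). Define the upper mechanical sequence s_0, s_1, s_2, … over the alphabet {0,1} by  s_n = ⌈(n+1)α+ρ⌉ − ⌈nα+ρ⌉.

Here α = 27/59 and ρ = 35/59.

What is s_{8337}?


(n+1)α + ρ = (8338·27 + 35) / 59 = 225161/59
nα + ρ     = (8337·27 + 35) / 59 = 225134/59
⌈225161/59⌉ = 3817,  ⌈225134/59⌉ = 3816
s_{8337} = 3817 − 3816 = 1

1


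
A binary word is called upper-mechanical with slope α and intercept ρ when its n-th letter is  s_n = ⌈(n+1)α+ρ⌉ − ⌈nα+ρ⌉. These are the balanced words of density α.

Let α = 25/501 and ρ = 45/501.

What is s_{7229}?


0

(n+1)α + ρ = (7230·25 + 45) / 501 = 180795/501
nα + ρ     = (7229·25 + 45) / 501 = 180770/501
⌈180795/501⌉ = 361,  ⌈180770/501⌉ = 361
s_{7229} = 361 − 361 = 0


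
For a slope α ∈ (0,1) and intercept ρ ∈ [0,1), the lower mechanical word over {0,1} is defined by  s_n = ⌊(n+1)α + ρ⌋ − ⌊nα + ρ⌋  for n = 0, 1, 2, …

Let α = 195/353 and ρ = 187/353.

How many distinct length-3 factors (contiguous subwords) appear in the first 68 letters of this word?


4

t_n = ⌊(n·195+187)/353⌋ for n = 0 … 68:
  n=0…9: ⌊187/353⌋=0 ⌊382/353⌋=1 ⌊577/353⌋=1 ⌊772/353⌋=2 ⌊967/353⌋=2 ⌊1162/353⌋=3 ⌊1357/353⌋=3 ⌊1552/353⌋=4 ⌊1747/353⌋=4 ⌊1942/353⌋=5
  n=10…19: ⌊2137/353⌋=6 ⌊2332/353⌋=6 ⌊2527/353⌋=7 ⌊2722/353⌋=7 ⌊2917/353⌋=8 ⌊3112/353⌋=8 ⌊3307/353⌋=9 ⌊3502/353⌋=9 ⌊3697/353⌋=10 ⌊3892/353⌋=11
  n=20…29: ⌊4087/353⌋=11 ⌊4282/353⌋=12 ⌊4477/353⌋=12 ⌊4672/353⌋=13 ⌊4867/353⌋=13 ⌊5062/353⌋=14 ⌊5257/353⌋=14 ⌊5452/353⌋=15 ⌊5647/353⌋=15 ⌊5842/353⌋=16
  n=30…39: ⌊6037/353⌋=17 ⌊6232/353⌋=17 ⌊6427/353⌋=18 ⌊6622/353⌋=18 ⌊6817/353⌋=19 ⌊7012/353⌋=19 ⌊7207/353⌋=20 ⌊7402/353⌋=20 ⌊7597/353⌋=21 ⌊7792/353⌋=22
  n=40…49: ⌊7987/353⌋=22 ⌊8182/353⌋=23 ⌊8377/353⌋=23 ⌊8572/353⌋=24 ⌊8767/353⌋=24 ⌊8962/353⌋=25 ⌊9157/353⌋=25 ⌊9352/353⌋=26 ⌊9547/353⌋=27 ⌊9742/353⌋=27
  n=50…59: ⌊9937/353⌋=28 ⌊10132/353⌋=28 ⌊10327/353⌋=29 ⌊10522/353⌋=29 ⌊10717/353⌋=30 ⌊10912/353⌋=30 ⌊11107/353⌋=31 ⌊11302/353⌋=32 ⌊11497/353⌋=32 ⌊11692/353⌋=33
  n=60…68: ⌊11887/353⌋=33 ⌊12082/353⌋=34 ⌊12277/353⌋=34 ⌊12472/353⌋=35 ⌊12667/353⌋=35 ⌊12862/353⌋=36 ⌊13057/353⌋=36 ⌊13252/353⌋=37 ⌊13447/353⌋=38
s_n = t_(n+1) − t_n for n = 0 … 67 gives
prefix = 10101010110101010110101010101101010101101010101101010101101010101011
slide a length-3 window over [0..2] … [65..67] (66 windows); first occurrence of each distinct factor:
  [  0..  2] 101
  [  1..  3] 010
  [  7..  9] 011
  [  8.. 10] 110
  (the other 62 windows repeat one of these)
distinct factors: {010, 011, 101, 110}
count = 4  (Sturmian bound for length 3 is 4)


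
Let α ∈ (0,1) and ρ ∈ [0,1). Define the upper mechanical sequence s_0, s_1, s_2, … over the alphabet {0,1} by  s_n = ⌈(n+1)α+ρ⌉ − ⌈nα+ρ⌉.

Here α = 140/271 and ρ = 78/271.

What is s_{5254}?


(n+1)α + ρ = (5255·140 + 78) / 271 = 735778/271
nα + ρ     = (5254·140 + 78) / 271 = 735638/271
⌈735778/271⌉ = 2716,  ⌈735638/271⌉ = 2715
s_{5254} = 2716 − 2715 = 1

1


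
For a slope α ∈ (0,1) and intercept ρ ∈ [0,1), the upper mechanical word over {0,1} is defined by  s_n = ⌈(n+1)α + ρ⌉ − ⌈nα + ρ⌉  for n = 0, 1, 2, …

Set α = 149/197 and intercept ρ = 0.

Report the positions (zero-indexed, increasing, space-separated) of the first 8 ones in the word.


n=0: ⌈149/197⌉−⌈0/197⌉ = 1−0 = 1  ← one
n=1: ⌈298/197⌉−⌈149/197⌉ = 2−1 = 1  ← one
n=2: ⌈447/197⌉−⌈298/197⌉ = 3−2 = 1  ← one
n=3: ⌈596/197⌉−⌈447/197⌉ = 4−3 = 1  ← one
n=4: ⌈745/197⌉−⌈596/197⌉ = 4−4 = 0
n=5: ⌈894/197⌉−⌈745/197⌉ = 5−4 = 1  ← one
n=6: ⌈1043/197⌉−⌈894/197⌉ = 6−5 = 1  ← one
n=7: ⌈1192/197⌉−⌈1043/197⌉ = 7−6 = 1  ← one
n=8: ⌈1341/197⌉−⌈1192/197⌉ = 7−7 = 0
n=9: ⌈1490/197⌉−⌈1341/197⌉ = 8−7 = 1  ← one
positions of the first 8 ones: 0 1 2 3 5 6 7 9

0 1 2 3 5 6 7 9
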